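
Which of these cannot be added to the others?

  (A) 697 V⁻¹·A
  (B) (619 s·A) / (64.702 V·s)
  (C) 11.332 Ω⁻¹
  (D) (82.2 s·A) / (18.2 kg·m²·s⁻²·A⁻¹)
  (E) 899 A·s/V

Dimensions:
  (A) A·V⁻¹ = A·(J·C⁻¹)⁻¹ = kg⁻¹·m⁻²·s³·A²
  (B) [s·A] / [kg·m²·s⁻²·A⁻¹] = kg⁻¹·m⁻²·s³·A²
  (C) Ω⁻¹ = (V·A⁻¹)⁻¹ = kg⁻¹·m⁻²·s³·A²
  (D) [s·A] / [kg·m²·s⁻²·A⁻¹] = kg⁻¹·m⁻²·s³·A²
  (E) A·s·V⁻¹ = A·s·(J·C⁻¹)⁻¹ = kg⁻¹·m⁻²·s⁴·A²
All reduce to kg⁻¹·m⁻²·s³·A² except (E), which is kg⁻¹·m⁻²·s⁴·A².

(E)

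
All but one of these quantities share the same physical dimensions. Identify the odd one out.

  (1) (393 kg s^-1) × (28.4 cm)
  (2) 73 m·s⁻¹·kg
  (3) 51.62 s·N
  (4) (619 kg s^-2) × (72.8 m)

Dimensions:
  (1) [kg·s⁻¹] · [m] = kg·m·s⁻¹
  (2) kg·m·s⁻¹
  (3) N·s = kg·m·s⁻²·s = kg·m·s⁻¹
  (4) [kg·s⁻²] · [m] = kg·m·s⁻²
All reduce to kg·m·s⁻¹ except (4), which is kg·m·s⁻².

(4)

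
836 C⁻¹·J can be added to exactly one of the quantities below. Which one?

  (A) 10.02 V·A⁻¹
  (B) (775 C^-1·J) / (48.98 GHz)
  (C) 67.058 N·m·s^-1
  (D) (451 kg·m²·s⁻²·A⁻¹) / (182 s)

(D)

Reference: J·C⁻¹ = N·m·(s·A)⁻¹ = kg·m²·s⁻³·A⁻¹.
Each option:
  (A) V·A⁻¹ = J·C⁻¹·A⁻¹ = kg·m²·s⁻³·A⁻²
  (B) [kg·m²·s⁻³·A⁻¹] / [s⁻¹] = kg·m²·s⁻²·A⁻¹
  (C) N·m·s⁻¹ = kg·m·s⁻²·m·s⁻¹ = kg·m²·s⁻³
  (D) [kg·m²·s⁻²·A⁻¹] / [s] = kg·m²·s⁻³·A⁻¹  ← same
Only (D) matches kg·m²·s⁻³·A⁻¹.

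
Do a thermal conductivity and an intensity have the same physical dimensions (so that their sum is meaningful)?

No

In SI base units:
  a thermal conductivity:  [thermal conductivity] = kg·m·s⁻³·K⁻¹
  an intensity:  [intensity] = kg·s⁻³
kg·m·s⁻³·K⁻¹ ≠ kg·s⁻³, so they cannot be added.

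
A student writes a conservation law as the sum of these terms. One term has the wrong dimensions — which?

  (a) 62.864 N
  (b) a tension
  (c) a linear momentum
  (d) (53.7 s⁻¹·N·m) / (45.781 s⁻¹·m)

Expand each in SI base units:
  (a) N = kg·m·s⁻²
  (b) [tension] = kg·m·s⁻²
  (c) [linear momentum] = kg·m·s⁻¹
  (d) [kg·m²·s⁻³] / [m·s⁻¹] = kg·m·s⁻²
All reduce to kg·m·s⁻² except (c), which is kg·m·s⁻¹.

(c)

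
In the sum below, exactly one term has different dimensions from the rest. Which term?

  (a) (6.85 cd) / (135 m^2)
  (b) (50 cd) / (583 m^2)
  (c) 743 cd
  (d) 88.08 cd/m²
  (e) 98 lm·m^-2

In SI base units:
  (a) [cd] / [m²] = m⁻²·cd
  (b) [cd] / [m²] = m⁻²·cd
  (c) cd
  (d) cd·m⁻² = m⁻²·cd
  (e) lm·m⁻² = cd·m⁻² = m⁻²·cd
All reduce to m⁻²·cd except (c), which is cd.

(c)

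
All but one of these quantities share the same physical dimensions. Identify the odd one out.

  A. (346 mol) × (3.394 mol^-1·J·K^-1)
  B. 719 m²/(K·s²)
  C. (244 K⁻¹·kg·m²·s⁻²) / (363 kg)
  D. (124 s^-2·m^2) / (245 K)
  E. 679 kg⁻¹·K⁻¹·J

A.

In SI base units:
  A. [mol] · [kg·m²·s⁻²·K⁻¹·mol⁻¹] = kg·m²·s⁻²·K⁻¹
  B. m²·s⁻²·K⁻¹
  C. [kg·m²·s⁻²·K⁻¹] / [kg] = m²·s⁻²·K⁻¹
  D. [m²·s⁻²] / [K] = m²·s⁻²·K⁻¹
  E. J·kg⁻¹·K⁻¹ = N·m·kg⁻¹·K⁻¹ = m²·s⁻²·K⁻¹
All reduce to m²·s⁻²·K⁻¹ except A., which is kg·m²·s⁻²·K⁻¹.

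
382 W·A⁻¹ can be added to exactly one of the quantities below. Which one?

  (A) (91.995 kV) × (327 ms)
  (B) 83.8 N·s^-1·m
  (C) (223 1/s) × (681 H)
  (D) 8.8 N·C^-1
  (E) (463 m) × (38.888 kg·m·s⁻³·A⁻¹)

(E)

Reference: W·A⁻¹ = J·s⁻¹·A⁻¹ = kg·m²·s⁻³·A⁻¹.
Each option:
  (A) [kg·m²·s⁻³·A⁻¹] · [s] = kg·m²·s⁻²·A⁻¹
  (B) N·m·s⁻¹ = kg·m·s⁻²·m·s⁻¹ = kg·m²·s⁻³
  (C) [s⁻¹] · [kg·m²·s⁻²·A⁻²] = kg·m²·s⁻³·A⁻²
  (D) N·C⁻¹ = kg·m·s⁻²·(s·A)⁻¹ = kg·m·s⁻³·A⁻¹
  (E) [m] · [kg·m·s⁻³·A⁻¹] = kg·m²·s⁻³·A⁻¹  ← same
Only (E) matches kg·m²·s⁻³·A⁻¹.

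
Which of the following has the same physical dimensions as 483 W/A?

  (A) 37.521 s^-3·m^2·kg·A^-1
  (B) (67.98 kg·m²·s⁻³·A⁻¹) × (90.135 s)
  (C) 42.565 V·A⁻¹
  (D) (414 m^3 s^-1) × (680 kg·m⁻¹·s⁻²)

Reference: W·A⁻¹ = J·s⁻¹·A⁻¹ = kg·m²·s⁻³·A⁻¹.
Each option:
  (A) kg·m²·s⁻³·A⁻¹  ← same
  (B) [kg·m²·s⁻³·A⁻¹] · [s] = kg·m²·s⁻²·A⁻¹
  (C) V·A⁻¹ = J·C⁻¹·A⁻¹ = kg·m²·s⁻³·A⁻²
  (D) [m³·s⁻¹] · [kg·m⁻¹·s⁻²] = kg·m²·s⁻³
Only (A) matches kg·m²·s⁻³·A⁻¹.

(A)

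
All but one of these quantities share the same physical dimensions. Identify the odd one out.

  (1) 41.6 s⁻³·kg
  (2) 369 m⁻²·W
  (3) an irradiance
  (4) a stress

Expand each in SI base units:
  (1) kg·s⁻³
  (2) W·m⁻² = J·s⁻¹·m⁻² = kg·s⁻³
  (3) [irradiance] = kg·s⁻³
  (4) [stress] = kg·m⁻¹·s⁻²
All reduce to kg·s⁻³ except (4), which is kg·m⁻¹·s⁻².

(4)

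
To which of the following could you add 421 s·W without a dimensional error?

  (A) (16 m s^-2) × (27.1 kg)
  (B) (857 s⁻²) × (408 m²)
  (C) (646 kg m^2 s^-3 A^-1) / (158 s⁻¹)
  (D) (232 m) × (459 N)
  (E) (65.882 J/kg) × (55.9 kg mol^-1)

Reference: W·s = J·s⁻¹·s = kg·m²·s⁻².
Each option:
  (A) [m·s⁻²] · [kg] = kg·m·s⁻²
  (B) [s⁻²] · [m²] = m²·s⁻²
  (C) [kg·m²·s⁻³·A⁻¹] / [s⁻¹] = kg·m²·s⁻²·A⁻¹
  (D) [m] · [kg·m·s⁻²] = kg·m²·s⁻²  ← same
  (E) [m²·s⁻²] · [kg·mol⁻¹] = kg·m²·s⁻²·mol⁻¹
Only (D) matches kg·m²·s⁻².

(D)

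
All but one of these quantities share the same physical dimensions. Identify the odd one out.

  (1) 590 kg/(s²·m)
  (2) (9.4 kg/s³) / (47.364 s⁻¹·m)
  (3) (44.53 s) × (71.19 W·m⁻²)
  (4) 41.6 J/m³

(3)

Work out the base dimensions of each:
  (1) kg·m⁻¹·s⁻²
  (2) [kg·s⁻³] / [m·s⁻¹] = kg·m⁻¹·s⁻²
  (3) [s] · [kg·s⁻³] = kg·s⁻²
  (4) J·m⁻³ = N·m·m⁻³ = kg·m⁻¹·s⁻²
All reduce to kg·m⁻¹·s⁻² except (3), which is kg·s⁻².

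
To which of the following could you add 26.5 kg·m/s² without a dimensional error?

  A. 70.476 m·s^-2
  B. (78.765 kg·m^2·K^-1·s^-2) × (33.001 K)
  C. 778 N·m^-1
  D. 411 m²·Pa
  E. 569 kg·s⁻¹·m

D.

Reference: kg·m·s⁻².
Each option:
  A. m·s⁻²
  B. [kg·m²·s⁻²·K⁻¹] · [K] = kg·m²·s⁻²
  C. N·m⁻¹ = kg·m·s⁻²·m⁻¹ = kg·s⁻²
  D. Pa·m² = N·m⁻²·m² = kg·m·s⁻²  ← same
  E. kg·m·s⁻¹
Only D. matches kg·m·s⁻².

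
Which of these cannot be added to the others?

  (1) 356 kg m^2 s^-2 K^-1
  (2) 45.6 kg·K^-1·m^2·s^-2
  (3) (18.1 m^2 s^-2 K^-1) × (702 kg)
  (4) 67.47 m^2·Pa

Reduce each to base SI dimensions:
  (1) kg·m²·s⁻²·K⁻¹
  (2) kg·m²·s⁻²·K⁻¹
  (3) [m²·s⁻²·K⁻¹] · [kg] = kg·m²·s⁻²·K⁻¹
  (4) Pa·m² = N·m⁻²·m² = kg·m·s⁻²
All reduce to kg·m²·s⁻²·K⁻¹ except (4), which is kg·m·s⁻².

(4)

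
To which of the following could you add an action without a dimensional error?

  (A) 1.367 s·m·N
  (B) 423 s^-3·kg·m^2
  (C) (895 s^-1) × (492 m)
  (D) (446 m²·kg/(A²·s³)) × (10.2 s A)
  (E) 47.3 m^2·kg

(A)

Reference: [action] = kg·m²·s⁻¹.
Each option:
  (A) N·m·s = kg·m·s⁻²·m·s = kg·m²·s⁻¹  ← same
  (B) kg·m²·s⁻³
  (C) [s⁻¹] · [m] = m·s⁻¹
  (D) [kg·m²·s⁻³·A⁻²] · [s·A] = kg·m²·s⁻²·A⁻¹
  (E) kg·m²
Only (A) matches kg·m²·s⁻¹.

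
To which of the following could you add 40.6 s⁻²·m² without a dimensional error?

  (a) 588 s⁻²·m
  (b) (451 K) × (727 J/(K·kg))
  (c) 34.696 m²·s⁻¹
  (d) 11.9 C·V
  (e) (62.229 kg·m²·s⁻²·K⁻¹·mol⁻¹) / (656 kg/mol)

Reference: m²·s⁻².
Each option:
  (a) m·s⁻²
  (b) [K] · [m²·s⁻²·K⁻¹] = m²·s⁻²  ← same
  (c) m²·s⁻¹
  (d) C·V = s·A·J·C⁻¹ = kg·m²·s⁻²
  (e) [kg·m²·s⁻²·K⁻¹·mol⁻¹] / [kg·mol⁻¹] = m²·s⁻²·K⁻¹
Only (b) matches m²·s⁻².

(b)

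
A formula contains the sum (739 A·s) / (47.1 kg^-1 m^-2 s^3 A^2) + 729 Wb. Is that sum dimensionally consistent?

Reduce each to base SI dimensions:
  (739 A·s) / (47.1 kg^-1 m^-2 s^3 A^2):  [s·A] / [kg⁻¹·m⁻²·s³·A²] = kg·m²·s⁻²·A⁻¹
  729 Wb:  Wb = V·s = kg·m²·s⁻²·A⁻¹
Both are kg·m²·s⁻²·A⁻¹, so they have the same dimensions and can be added.

Yes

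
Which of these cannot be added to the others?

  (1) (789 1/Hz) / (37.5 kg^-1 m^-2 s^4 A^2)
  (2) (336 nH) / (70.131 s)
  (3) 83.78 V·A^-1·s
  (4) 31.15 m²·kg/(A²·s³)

(3)

Reduce each to base SI dimensions:
  (1) [s] / [kg⁻¹·m⁻²·s⁴·A²] = kg·m²·s⁻³·A⁻²
  (2) [kg·m²·s⁻²·A⁻²] / [s] = kg·m²·s⁻³·A⁻²
  (3) V·s·A⁻¹ = J·C⁻¹·s·A⁻¹ = kg·m²·s⁻²·A⁻²
  (4) kg·m²·s⁻³·A⁻²
All reduce to kg·m²·s⁻³·A⁻² except (3), which is kg·m²·s⁻²·A⁻².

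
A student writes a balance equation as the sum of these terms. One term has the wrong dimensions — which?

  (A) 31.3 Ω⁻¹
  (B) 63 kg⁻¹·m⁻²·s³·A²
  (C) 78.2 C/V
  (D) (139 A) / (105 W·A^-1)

Reduce each to base SI dimensions:
  (A) Ω⁻¹ = (V·A⁻¹)⁻¹ = kg⁻¹·m⁻²·s³·A²
  (B) kg⁻¹·m⁻²·s³·A²
  (C) C·V⁻¹ = s·A·(J·C⁻¹)⁻¹ = kg⁻¹·m⁻²·s⁴·A²
  (D) [A] / [kg·m²·s⁻³·A⁻¹] = kg⁻¹·m⁻²·s³·A²
All reduce to kg⁻¹·m⁻²·s³·A² except (C), which is kg⁻¹·m⁻²·s⁴·A².

(C)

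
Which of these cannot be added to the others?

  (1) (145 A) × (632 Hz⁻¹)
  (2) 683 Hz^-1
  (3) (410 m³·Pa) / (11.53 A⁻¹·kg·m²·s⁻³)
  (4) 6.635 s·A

(2)

Expand each in SI base units:
  (1) [A] · [s] = s·A
  (2) Hz⁻¹ = (s⁻¹)⁻¹ = s
  (3) [kg·m²·s⁻²] / [kg·m²·s⁻³·A⁻¹] = s·A
  (4) A·s = s·A
All reduce to s·A except (2), which is s.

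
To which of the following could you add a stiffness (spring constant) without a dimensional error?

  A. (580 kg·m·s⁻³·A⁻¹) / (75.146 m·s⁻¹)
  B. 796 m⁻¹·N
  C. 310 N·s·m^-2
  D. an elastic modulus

B.

Reference: [stiffness (spring constant)] = kg·s⁻².
Each option:
  A. [kg·m·s⁻³·A⁻¹] / [m·s⁻¹] = kg·s⁻²·A⁻¹
  B. N·m⁻¹ = kg·m·s⁻²·m⁻¹ = kg·s⁻²  ← same
  C. N·s·m⁻² = kg·m·s⁻²·s·m⁻² = kg·m⁻¹·s⁻¹
  D. [elastic modulus] = kg·m⁻¹·s⁻²
Only B. matches kg·s⁻².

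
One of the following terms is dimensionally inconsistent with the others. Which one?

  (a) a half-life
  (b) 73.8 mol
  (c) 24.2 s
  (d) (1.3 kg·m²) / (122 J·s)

In SI base units:
  (a) [half-life] = s
  (b) mol
  (c) s
  (d) [kg·m²] / [kg·m²·s⁻¹] = s
All reduce to s except (b), which is mol.

(b)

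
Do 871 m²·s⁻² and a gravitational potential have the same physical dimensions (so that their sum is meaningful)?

Reduce each to base SI dimensions:
  871 m²·s⁻²:  m²·s⁻²
  a gravitational potential:  [gravitational potential] = m²·s⁻²
Both are m²·s⁻², so they have the same dimensions and can be added.

Yes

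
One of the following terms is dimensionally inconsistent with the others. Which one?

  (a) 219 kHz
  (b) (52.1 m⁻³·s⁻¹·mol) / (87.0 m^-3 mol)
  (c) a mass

(c)

Dimensions:
  (a) Hz = s⁻¹
  (b) [m⁻³·s⁻¹·mol] / [m⁻³·mol] = s⁻¹
  (c) [mass] = kg
All reduce to s⁻¹ except (c), which is kg.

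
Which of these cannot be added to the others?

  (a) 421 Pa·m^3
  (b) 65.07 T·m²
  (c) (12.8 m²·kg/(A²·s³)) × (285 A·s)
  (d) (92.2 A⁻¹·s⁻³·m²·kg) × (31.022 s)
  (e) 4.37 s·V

Dimensions:
  (a) Pa·m³ = N·m⁻²·m³ = kg·m²·s⁻²
  (b) T·m² = Wb·m⁻²·m² = kg·m²·s⁻²·A⁻¹
  (c) [kg·m²·s⁻³·A⁻²] · [s·A] = kg·m²·s⁻²·A⁻¹
  (d) [kg·m²·s⁻³·A⁻¹] · [s] = kg·m²·s⁻²·A⁻¹
  (e) V·s = J·C⁻¹·s = kg·m²·s⁻²·A⁻¹
All reduce to kg·m²·s⁻²·A⁻¹ except (a), which is kg·m²·s⁻².

(a)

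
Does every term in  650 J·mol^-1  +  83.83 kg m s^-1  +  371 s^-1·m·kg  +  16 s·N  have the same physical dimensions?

No

Reduce each to base SI dimensions:
  650 J·mol^-1:  J·mol⁻¹ = N·m·mol⁻¹ = kg·m²·s⁻²·mol⁻¹
  83.83 kg m s^-1:  kg·m·s⁻¹
  371 s^-1·m·kg:  kg·m·s⁻¹
  16 s·N:  N·s = kg·m·s⁻²·s = kg·m·s⁻¹
The terms do not share a single dimension (kg·m²·s⁻²·mol⁻¹ vs kg·m·s⁻¹).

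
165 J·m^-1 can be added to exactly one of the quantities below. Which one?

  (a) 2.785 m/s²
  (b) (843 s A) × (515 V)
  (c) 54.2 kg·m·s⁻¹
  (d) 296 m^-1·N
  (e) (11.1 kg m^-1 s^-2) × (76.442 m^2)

Reference: J·m⁻¹ = N·m·m⁻¹ = kg·m·s⁻².
Each option:
  (a) m·s⁻²
  (b) [s·A] · [kg·m²·s⁻³·A⁻¹] = kg·m²·s⁻²
  (c) kg·m·s⁻¹
  (d) N·m⁻¹ = kg·m·s⁻²·m⁻¹ = kg·s⁻²
  (e) [kg·m⁻¹·s⁻²] · [m²] = kg·m·s⁻²  ← same
Only (e) matches kg·m·s⁻².

(e)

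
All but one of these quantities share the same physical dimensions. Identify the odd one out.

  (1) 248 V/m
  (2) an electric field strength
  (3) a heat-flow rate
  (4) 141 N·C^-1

Reduce each to base SI dimensions:
  (1) V·m⁻¹ = J·C⁻¹·m⁻¹ = kg·m·s⁻³·A⁻¹
  (2) [electric field strength] = kg·m·s⁻³·A⁻¹
  (3) [heat-flow rate] = kg·m²·s⁻³
  (4) N·C⁻¹ = kg·m·s⁻²·(s·A)⁻¹ = kg·m·s⁻³·A⁻¹
All reduce to kg·m·s⁻³·A⁻¹ except (3), which is kg·m²·s⁻³.

(3)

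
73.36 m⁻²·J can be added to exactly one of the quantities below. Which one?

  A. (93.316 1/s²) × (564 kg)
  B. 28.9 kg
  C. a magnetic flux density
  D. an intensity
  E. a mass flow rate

Reference: J·m⁻² = N·m·m⁻² = kg·s⁻².
Each option:
  A. [s⁻²] · [kg] = kg·s⁻²  ← same
  B. kg
  C. [magnetic flux density] = kg·s⁻²·A⁻¹
  D. [intensity] = kg·s⁻³
  E. [mass flow rate] = kg·s⁻¹
Only A. matches kg·s⁻².

A.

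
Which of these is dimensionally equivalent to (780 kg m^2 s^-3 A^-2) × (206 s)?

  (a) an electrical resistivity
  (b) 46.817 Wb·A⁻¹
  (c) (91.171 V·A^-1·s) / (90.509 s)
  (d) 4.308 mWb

Reference: [kg·m²·s⁻³·A⁻²] · [s] = kg·m²·s⁻²·A⁻².
Each option:
  (a) [electrical resistivity] = kg·m³·s⁻³·A⁻²
  (b) Wb·A⁻¹ = V·s·A⁻¹ = kg·m²·s⁻²·A⁻²  ← same
  (c) [kg·m²·s⁻²·A⁻²] / [s] = kg·m²·s⁻³·A⁻²
  (d) Wb = V·s = kg·m²·s⁻²·A⁻¹
Only (b) matches kg·m²·s⁻²·A⁻².

(b)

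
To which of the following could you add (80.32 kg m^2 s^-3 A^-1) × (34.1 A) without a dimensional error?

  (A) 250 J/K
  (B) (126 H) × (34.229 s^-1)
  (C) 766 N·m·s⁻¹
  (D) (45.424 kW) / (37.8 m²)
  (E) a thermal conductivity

Reference: [kg·m²·s⁻³·A⁻¹] · [A] = kg·m²·s⁻³.
Each option:
  (A) J·K⁻¹ = N·m·K⁻¹ = kg·m²·s⁻²·K⁻¹
  (B) [kg·m²·s⁻²·A⁻²] · [s⁻¹] = kg·m²·s⁻³·A⁻²
  (C) N·m·s⁻¹ = kg·m·s⁻²·m·s⁻¹ = kg·m²·s⁻³  ← same
  (D) [kg·m²·s⁻³] / [m²] = kg·s⁻³
  (E) [thermal conductivity] = kg·m·s⁻³·K⁻¹
Only (C) matches kg·m²·s⁻³.

(C)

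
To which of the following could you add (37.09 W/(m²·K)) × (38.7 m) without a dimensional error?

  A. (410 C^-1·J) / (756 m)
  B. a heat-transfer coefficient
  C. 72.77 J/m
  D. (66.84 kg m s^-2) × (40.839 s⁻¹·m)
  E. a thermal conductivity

E.

Reference: [kg·s⁻³·K⁻¹] · [m] = kg·m·s⁻³·K⁻¹.
Each option:
  A. [kg·m²·s⁻³·A⁻¹] / [m] = kg·m·s⁻³·A⁻¹
  B. [heat-transfer coefficient] = kg·s⁻³·K⁻¹
  C. J·m⁻¹ = N·m·m⁻¹ = kg·m·s⁻²
  D. [kg·m·s⁻²] · [m·s⁻¹] = kg·m²·s⁻³
  E. [thermal conductivity] = kg·m·s⁻³·K⁻¹  ← same
Only E. matches kg·m·s⁻³·K⁻¹.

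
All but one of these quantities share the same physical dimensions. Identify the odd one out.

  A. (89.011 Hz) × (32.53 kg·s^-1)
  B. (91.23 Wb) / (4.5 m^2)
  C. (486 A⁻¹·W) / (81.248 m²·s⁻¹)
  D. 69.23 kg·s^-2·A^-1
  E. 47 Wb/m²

A.

Dimensions:
  A. [s⁻¹] · [kg·s⁻¹] = kg·s⁻²
  B. [kg·m²·s⁻²·A⁻¹] / [m²] = kg·s⁻²·A⁻¹
  C. [kg·m²·s⁻³·A⁻¹] / [m²·s⁻¹] = kg·s⁻²·A⁻¹
  D. kg·s⁻²·A⁻¹
  E. Wb·m⁻² = V·s·m⁻² = kg·s⁻²·A⁻¹
All reduce to kg·s⁻²·A⁻¹ except A., which is kg·s⁻².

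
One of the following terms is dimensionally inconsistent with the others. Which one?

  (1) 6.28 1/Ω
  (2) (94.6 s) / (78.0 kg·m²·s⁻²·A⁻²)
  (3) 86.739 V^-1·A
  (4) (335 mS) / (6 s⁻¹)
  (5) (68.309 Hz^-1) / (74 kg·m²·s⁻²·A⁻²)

(4)

Reduce each to base SI dimensions:
  (1) Ω⁻¹ = (V·A⁻¹)⁻¹ = kg⁻¹·m⁻²·s³·A²
  (2) [s] / [kg·m²·s⁻²·A⁻²] = kg⁻¹·m⁻²·s³·A²
  (3) A·V⁻¹ = A·(J·C⁻¹)⁻¹ = kg⁻¹·m⁻²·s³·A²
  (4) [kg⁻¹·m⁻²·s³·A²] / [s⁻¹] = kg⁻¹·m⁻²·s⁴·A²
  (5) [s] / [kg·m²·s⁻²·A⁻²] = kg⁻¹·m⁻²·s³·A²
All reduce to kg⁻¹·m⁻²·s³·A² except (4), which is kg⁻¹·m⁻²·s⁴·A².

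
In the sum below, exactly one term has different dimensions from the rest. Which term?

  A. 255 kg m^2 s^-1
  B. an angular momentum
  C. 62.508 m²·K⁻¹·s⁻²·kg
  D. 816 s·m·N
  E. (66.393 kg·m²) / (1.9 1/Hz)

Expand each in SI base units:
  A. kg·m²·s⁻¹
  B. [angular momentum] = kg·m²·s⁻¹
  C. kg·m²·s⁻²·K⁻¹
  D. N·m·s = kg·m·s⁻²·m·s = kg·m²·s⁻¹
  E. [kg·m²] / [s] = kg·m²·s⁻¹
All reduce to kg·m²·s⁻¹ except C., which is kg·m²·s⁻²·K⁻¹.

C.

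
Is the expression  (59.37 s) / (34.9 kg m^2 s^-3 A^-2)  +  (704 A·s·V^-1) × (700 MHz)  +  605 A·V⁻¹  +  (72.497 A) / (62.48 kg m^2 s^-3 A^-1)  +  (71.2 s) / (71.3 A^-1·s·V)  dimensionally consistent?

Reduce each to base SI dimensions:
  (59.37 s) / (34.9 kg m^2 s^-3 A^-2):  [s] / [kg·m²·s⁻³·A⁻²] = kg⁻¹·m⁻²·s⁴·A²
  (704 A·s·V^-1) × (700 MHz):  [kg⁻¹·m⁻²·s⁴·A²] · [s⁻¹] = kg⁻¹·m⁻²·s³·A²
  605 A·V⁻¹:  A·V⁻¹ = A·(J·C⁻¹)⁻¹ = kg⁻¹·m⁻²·s³·A²
  (72.497 A) / (62.48 kg m^2 s^-3 A^-1):  [A] / [kg·m²·s⁻³·A⁻¹] = kg⁻¹·m⁻²·s³·A²
  (71.2 s) / (71.3 A^-1·s·V):  [s] / [kg·m²·s⁻²·A⁻²] = kg⁻¹·m⁻²·s³·A²
The terms do not share a single dimension (kg⁻¹·m⁻²·s³·A² vs kg⁻¹·m⁻²·s⁴·A²).

No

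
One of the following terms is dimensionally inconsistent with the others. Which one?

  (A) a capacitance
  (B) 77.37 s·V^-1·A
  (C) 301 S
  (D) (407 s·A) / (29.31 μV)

(C)

Reduce each to base SI dimensions:
  (A) [capacitance] = kg⁻¹·m⁻²·s⁴·A²
  (B) A·s·V⁻¹ = A·s·(J·C⁻¹)⁻¹ = kg⁻¹·m⁻²·s⁴·A²
  (C) S = Ω⁻¹ = kg⁻¹·m⁻²·s³·A²
  (D) [s·A] / [kg·m²·s⁻³·A⁻¹] = kg⁻¹·m⁻²·s⁴·A²
All reduce to kg⁻¹·m⁻²·s⁴·A² except (C), which is kg⁻¹·m⁻²·s³·A².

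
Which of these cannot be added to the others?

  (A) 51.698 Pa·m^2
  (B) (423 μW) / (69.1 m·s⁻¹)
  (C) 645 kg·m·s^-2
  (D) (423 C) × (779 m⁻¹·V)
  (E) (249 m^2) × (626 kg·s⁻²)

(E)

Work out the base dimensions of each:
  (A) Pa·m² = N·m⁻²·m² = kg·m·s⁻²
  (B) [kg·m²·s⁻³] / [m·s⁻¹] = kg·m·s⁻²
  (C) kg·m·s⁻²
  (D) [s·A] · [kg·m·s⁻³·A⁻¹] = kg·m·s⁻²
  (E) [m²] · [kg·s⁻²] = kg·m²·s⁻²
All reduce to kg·m·s⁻² except (E), which is kg·m²·s⁻².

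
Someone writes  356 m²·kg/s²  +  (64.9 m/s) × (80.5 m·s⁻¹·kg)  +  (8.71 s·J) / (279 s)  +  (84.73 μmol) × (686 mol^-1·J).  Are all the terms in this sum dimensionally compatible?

Yes

Work out the base dimensions of each:
  356 m²·kg/s²:  kg·m²·s⁻²
  (64.9 m/s) × (80.5 m·s⁻¹·kg):  [m·s⁻¹] · [kg·m·s⁻¹] = kg·m²·s⁻²
  (8.71 s·J) / (279 s):  [kg·m²·s⁻¹] / [s] = kg·m²·s⁻²
  (84.73 μmol) × (686 mol^-1·J):  [mol] · [kg·m²·s⁻²·mol⁻¹] = kg·m²·s⁻²
Every term reduces to kg·m²·s⁻².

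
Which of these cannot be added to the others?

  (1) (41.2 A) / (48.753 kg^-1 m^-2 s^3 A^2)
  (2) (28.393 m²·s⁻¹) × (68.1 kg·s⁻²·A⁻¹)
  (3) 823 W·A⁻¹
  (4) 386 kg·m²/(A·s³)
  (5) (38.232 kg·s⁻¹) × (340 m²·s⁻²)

(5)

Reduce each to base SI dimensions:
  (1) [A] / [kg⁻¹·m⁻²·s³·A²] = kg·m²·s⁻³·A⁻¹
  (2) [m²·s⁻¹] · [kg·s⁻²·A⁻¹] = kg·m²·s⁻³·A⁻¹
  (3) W·A⁻¹ = J·s⁻¹·A⁻¹ = kg·m²·s⁻³·A⁻¹
  (4) kg·m²·s⁻³·A⁻¹
  (5) [kg·s⁻¹] · [m²·s⁻²] = kg·m²·s⁻³
All reduce to kg·m²·s⁻³·A⁻¹ except (5), which is kg·m²·s⁻³.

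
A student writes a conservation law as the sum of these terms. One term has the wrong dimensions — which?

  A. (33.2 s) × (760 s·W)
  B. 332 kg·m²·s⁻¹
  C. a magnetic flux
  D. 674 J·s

C.

Work out the base dimensions of each:
  A. [s] · [kg·m²·s⁻²] = kg·m²·s⁻¹
  B. kg·m²·s⁻¹
  C. [magnetic flux] = kg·m²·s⁻²·A⁻¹
  D. J·s = N·m·s = kg·m²·s⁻¹
All reduce to kg·m²·s⁻¹ except C., which is kg·m²·s⁻²·A⁻¹.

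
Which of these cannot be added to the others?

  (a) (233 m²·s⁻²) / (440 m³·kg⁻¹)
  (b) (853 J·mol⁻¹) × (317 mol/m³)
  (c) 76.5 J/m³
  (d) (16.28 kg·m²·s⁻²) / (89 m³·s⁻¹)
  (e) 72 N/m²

(d)

Dimensions:
  (a) [m²·s⁻²] / [kg⁻¹·m³] = kg·m⁻¹·s⁻²
  (b) [kg·m²·s⁻²·mol⁻¹] · [m⁻³·mol] = kg·m⁻¹·s⁻²
  (c) J·m⁻³ = N·m·m⁻³ = kg·m⁻¹·s⁻²
  (d) [kg·m²·s⁻²] / [m³·s⁻¹] = kg·m⁻¹·s⁻¹
  (e) N·m⁻² = kg·m·s⁻²·m⁻² = kg·m⁻¹·s⁻²
All reduce to kg·m⁻¹·s⁻² except (d), which is kg·m⁻¹·s⁻¹.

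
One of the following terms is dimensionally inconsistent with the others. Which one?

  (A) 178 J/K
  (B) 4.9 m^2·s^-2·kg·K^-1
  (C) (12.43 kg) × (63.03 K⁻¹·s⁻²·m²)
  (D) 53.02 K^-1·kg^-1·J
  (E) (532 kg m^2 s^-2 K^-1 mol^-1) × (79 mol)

(D)

Work out the base dimensions of each:
  (A) J·K⁻¹ = N·m·K⁻¹ = kg·m²·s⁻²·K⁻¹
  (B) kg·m²·s⁻²·K⁻¹
  (C) [kg] · [m²·s⁻²·K⁻¹] = kg·m²·s⁻²·K⁻¹
  (D) J·kg⁻¹·K⁻¹ = N·m·kg⁻¹·K⁻¹ = m²·s⁻²·K⁻¹
  (E) [kg·m²·s⁻²·K⁻¹·mol⁻¹] · [mol] = kg·m²·s⁻²·K⁻¹
All reduce to kg·m²·s⁻²·K⁻¹ except (D), which is m²·s⁻²·K⁻¹.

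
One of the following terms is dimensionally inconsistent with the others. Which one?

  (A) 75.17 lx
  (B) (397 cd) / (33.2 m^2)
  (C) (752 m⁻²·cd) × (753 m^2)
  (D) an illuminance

(C)

Reduce each to base SI dimensions:
  (A) lx = lm·m⁻² = m⁻²·cd
  (B) [cd] / [m²] = m⁻²·cd
  (C) [m⁻²·cd] · [m²] = cd
  (D) [illuminance] = m⁻²·cd
All reduce to m⁻²·cd except (C), which is cd.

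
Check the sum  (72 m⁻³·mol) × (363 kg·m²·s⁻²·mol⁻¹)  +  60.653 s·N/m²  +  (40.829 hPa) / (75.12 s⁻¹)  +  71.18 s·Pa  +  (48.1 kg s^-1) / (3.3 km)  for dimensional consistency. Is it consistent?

Dimensions:
  (72 m⁻³·mol) × (363 kg·m²·s⁻²·mol⁻¹):  [m⁻³·mol] · [kg·m²·s⁻²·mol⁻¹] = kg·m⁻¹·s⁻²
  60.653 s·N/m²:  N·s·m⁻² = kg·m·s⁻²·s·m⁻² = kg·m⁻¹·s⁻¹
  (40.829 hPa) / (75.12 s⁻¹):  [kg·m⁻¹·s⁻²] / [s⁻¹] = kg·m⁻¹·s⁻¹
  71.18 s·Pa:  Pa·s = N·m⁻²·s = kg·m⁻¹·s⁻¹
  (48.1 kg s^-1) / (3.3 km):  [kg·s⁻¹] / [m] = kg·m⁻¹·s⁻¹
The terms do not share a single dimension (kg·m⁻¹·s⁻² vs kg·m⁻¹·s⁻¹).

No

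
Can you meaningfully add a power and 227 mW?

Yes

Reduce each to base SI dimensions:
  a power:  [power] = kg·m²·s⁻³
  227 mW:  W = J·s⁻¹ = kg·m²·s⁻³
Both are kg·m²·s⁻³, so they have the same dimensions and can be added.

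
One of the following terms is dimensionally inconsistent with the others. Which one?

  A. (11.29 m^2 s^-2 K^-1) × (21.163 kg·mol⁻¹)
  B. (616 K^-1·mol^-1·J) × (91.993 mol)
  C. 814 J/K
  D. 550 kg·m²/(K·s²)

A.

Dimensions:
  A. [m²·s⁻²·K⁻¹] · [kg·mol⁻¹] = kg·m²·s⁻²·K⁻¹·mol⁻¹
  B. [kg·m²·s⁻²·K⁻¹·mol⁻¹] · [mol] = kg·m²·s⁻²·K⁻¹
  C. J·K⁻¹ = N·m·K⁻¹ = kg·m²·s⁻²·K⁻¹
  D. kg·m²·s⁻²·K⁻¹
All reduce to kg·m²·s⁻²·K⁻¹ except A., which is kg·m²·s⁻²·K⁻¹·mol⁻¹.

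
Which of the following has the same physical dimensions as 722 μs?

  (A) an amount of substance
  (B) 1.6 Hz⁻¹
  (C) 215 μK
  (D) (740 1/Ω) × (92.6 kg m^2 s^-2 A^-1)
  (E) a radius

(B)

Reference: s.
Each option:
  (A) [amount of substance] = mol
  (B) Hz⁻¹ = (s⁻¹)⁻¹ = s  ← same
  (C) K
  (D) [kg⁻¹·m⁻²·s³·A²] · [kg·m²·s⁻²·A⁻¹] = s·A
  (E) [radius] = m
Only (B) matches s.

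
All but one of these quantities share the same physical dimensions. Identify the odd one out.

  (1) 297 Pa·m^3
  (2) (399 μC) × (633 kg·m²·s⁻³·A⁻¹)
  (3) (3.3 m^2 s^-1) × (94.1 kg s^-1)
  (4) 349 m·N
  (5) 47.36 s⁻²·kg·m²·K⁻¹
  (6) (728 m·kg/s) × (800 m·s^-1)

Dimensions:
  (1) Pa·m³ = N·m⁻²·m³ = kg·m²·s⁻²
  (2) [s·A] · [kg·m²·s⁻³·A⁻¹] = kg·m²·s⁻²
  (3) [m²·s⁻¹] · [kg·s⁻¹] = kg·m²·s⁻²
  (4) N·m = kg·m·s⁻²·m = kg·m²·s⁻²
  (5) kg·m²·s⁻²·K⁻¹
  (6) [kg·m·s⁻¹] · [m·s⁻¹] = kg·m²·s⁻²
All reduce to kg·m²·s⁻² except (5), which is kg·m²·s⁻²·K⁻¹.

(5)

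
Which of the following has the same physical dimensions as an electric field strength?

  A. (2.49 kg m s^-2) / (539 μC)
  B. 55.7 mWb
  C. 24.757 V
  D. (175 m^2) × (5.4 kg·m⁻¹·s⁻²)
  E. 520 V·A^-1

Reference: [electric field strength] = kg·m·s⁻³·A⁻¹.
Each option:
  A. [kg·m·s⁻²] / [s·A] = kg·m·s⁻³·A⁻¹  ← same
  B. Wb = V·s = kg·m²·s⁻²·A⁻¹
  C. V = J·C⁻¹ = kg·m²·s⁻³·A⁻¹
  D. [m²] · [kg·m⁻¹·s⁻²] = kg·m·s⁻²
  E. V·A⁻¹ = J·C⁻¹·A⁻¹ = kg·m²·s⁻³·A⁻²
Only A. matches kg·m·s⁻³·A⁻¹.

A.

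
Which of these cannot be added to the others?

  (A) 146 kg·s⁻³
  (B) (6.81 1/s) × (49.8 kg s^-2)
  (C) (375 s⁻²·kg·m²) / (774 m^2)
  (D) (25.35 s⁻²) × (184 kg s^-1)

Expand each in SI base units:
  (A) kg·s⁻³
  (B) [s⁻¹] · [kg·s⁻²] = kg·s⁻³
  (C) [kg·m²·s⁻²] / [m²] = kg·s⁻²
  (D) [s⁻²] · [kg·s⁻¹] = kg·s⁻³
All reduce to kg·s⁻³ except (C), which is kg·s⁻².

(C)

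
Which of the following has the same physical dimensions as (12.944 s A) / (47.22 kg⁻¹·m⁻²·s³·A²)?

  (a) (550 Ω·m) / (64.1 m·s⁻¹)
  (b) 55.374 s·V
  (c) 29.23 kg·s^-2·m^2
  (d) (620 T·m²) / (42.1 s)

(b)

Reference: [s·A] / [kg⁻¹·m⁻²·s³·A²] = kg·m²·s⁻²·A⁻¹.
Each option:
  (a) [kg·m³·s⁻³·A⁻²] / [m·s⁻¹] = kg·m²·s⁻²·A⁻²
  (b) V·s = J·C⁻¹·s = kg·m²·s⁻²·A⁻¹  ← same
  (c) kg·m²·s⁻²
  (d) [kg·m²·s⁻²·A⁻¹] / [s] = kg·m²·s⁻³·A⁻¹
Only (b) matches kg·m²·s⁻²·A⁻¹.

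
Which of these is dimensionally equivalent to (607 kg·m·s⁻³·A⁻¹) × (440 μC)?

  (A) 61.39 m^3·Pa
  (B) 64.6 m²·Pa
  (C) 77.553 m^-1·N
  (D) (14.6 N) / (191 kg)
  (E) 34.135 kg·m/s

Reference: [kg·m·s⁻³·A⁻¹] · [s·A] = kg·m·s⁻².
Each option:
  (A) Pa·m³ = N·m⁻²·m³ = kg·m²·s⁻²
  (B) Pa·m² = N·m⁻²·m² = kg·m·s⁻²  ← same
  (C) N·m⁻¹ = kg·m·s⁻²·m⁻¹ = kg·s⁻²
  (D) [kg·m·s⁻²] / [kg] = m·s⁻²
  (E) kg·m·s⁻¹
Only (B) matches kg·m·s⁻².

(B)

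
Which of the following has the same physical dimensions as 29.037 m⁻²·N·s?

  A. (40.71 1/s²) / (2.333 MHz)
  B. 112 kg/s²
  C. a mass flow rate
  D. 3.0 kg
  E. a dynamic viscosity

E.

Reference: N·s·m⁻² = kg·m·s⁻²·s·m⁻² = kg·m⁻¹·s⁻¹.
Each option:
  A. [s⁻²] / [s⁻¹] = s⁻¹
  B. kg·s⁻²
  C. [mass flow rate] = kg·s⁻¹
  D. kg
  E. [dynamic viscosity] = kg·m⁻¹·s⁻¹  ← same
Only E. matches kg·m⁻¹·s⁻¹.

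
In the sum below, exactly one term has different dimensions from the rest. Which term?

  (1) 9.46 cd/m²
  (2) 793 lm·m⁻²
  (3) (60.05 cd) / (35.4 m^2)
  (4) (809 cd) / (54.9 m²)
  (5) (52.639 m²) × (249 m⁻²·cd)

Expand each in SI base units:
  (1) cd·m⁻² = m⁻²·cd
  (2) lm·m⁻² = cd·m⁻² = m⁻²·cd
  (3) [cd] / [m²] = m⁻²·cd
  (4) [cd] / [m²] = m⁻²·cd
  (5) [m²] · [m⁻²·cd] = cd
All reduce to m⁻²·cd except (5), which is cd.

(5)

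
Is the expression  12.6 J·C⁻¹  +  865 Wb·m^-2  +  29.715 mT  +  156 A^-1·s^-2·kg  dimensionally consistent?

No

Work out the base dimensions of each:
  12.6 J·C⁻¹:  J·C⁻¹ = N·m·(s·A)⁻¹ = kg·m²·s⁻³·A⁻¹
  865 Wb·m^-2:  Wb·m⁻² = V·s·m⁻² = kg·s⁻²·A⁻¹
  29.715 mT:  T = Wb·m⁻² = kg·s⁻²·A⁻¹
  156 A^-1·s^-2·kg:  kg·s⁻²·A⁻¹
The terms do not share a single dimension (kg·m²·s⁻³·A⁻¹ vs kg·s⁻²·A⁻¹).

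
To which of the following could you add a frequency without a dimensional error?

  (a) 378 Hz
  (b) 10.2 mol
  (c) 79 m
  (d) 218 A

Reference: [frequency] = s⁻¹.
Each option:
  (a) Hz = s⁻¹  ← same
  (b) mol
  (c) m
  (d) A
Only (a) matches s⁻¹.

(a)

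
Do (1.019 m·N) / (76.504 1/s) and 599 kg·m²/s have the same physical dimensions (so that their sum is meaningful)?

Yes

Expand each in SI base units:
  (1.019 m·N) / (76.504 1/s):  [kg·m²·s⁻²] / [s⁻¹] = kg·m²·s⁻¹
  599 kg·m²/s:  kg·m²·s⁻¹
Both are kg·m²·s⁻¹, so they have the same dimensions and can be added.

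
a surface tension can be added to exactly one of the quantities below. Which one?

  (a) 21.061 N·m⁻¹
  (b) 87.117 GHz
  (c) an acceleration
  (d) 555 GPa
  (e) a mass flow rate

Reference: [surface tension] = kg·s⁻².
Each option:
  (a) N·m⁻¹ = kg·m·s⁻²·m⁻¹ = kg·s⁻²  ← same
  (b) Hz = s⁻¹
  (c) [acceleration] = m·s⁻²
  (d) Pa = N·m⁻² = kg·m⁻¹·s⁻²
  (e) [mass flow rate] = kg·s⁻¹
Only (a) matches kg·s⁻².

(a)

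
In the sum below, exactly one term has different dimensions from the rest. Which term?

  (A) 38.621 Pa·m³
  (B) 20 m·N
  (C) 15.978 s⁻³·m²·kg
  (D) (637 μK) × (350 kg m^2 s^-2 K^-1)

Work out the base dimensions of each:
  (A) Pa·m³ = N·m⁻²·m³ = kg·m²·s⁻²
  (B) N·m = kg·m·s⁻²·m = kg·m²·s⁻²
  (C) kg·m²·s⁻³
  (D) [K] · [kg·m²·s⁻²·K⁻¹] = kg·m²·s⁻²
All reduce to kg·m²·s⁻² except (C), which is kg·m²·s⁻³.

(C)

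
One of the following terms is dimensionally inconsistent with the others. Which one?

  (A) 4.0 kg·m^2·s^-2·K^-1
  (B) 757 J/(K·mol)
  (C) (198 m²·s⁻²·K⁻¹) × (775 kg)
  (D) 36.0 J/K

Work out the base dimensions of each:
  (A) kg·m²·s⁻²·K⁻¹
  (B) J·mol⁻¹·K⁻¹ = N·m·mol⁻¹·K⁻¹ = kg·m²·s⁻²·K⁻¹·mol⁻¹
  (C) [m²·s⁻²·K⁻¹] · [kg] = kg·m²·s⁻²·K⁻¹
  (D) J·K⁻¹ = N·m·K⁻¹ = kg·m²·s⁻²·K⁻¹
All reduce to kg·m²·s⁻²·K⁻¹ except (B), which is kg·m²·s⁻²·K⁻¹·mol⁻¹.

(B)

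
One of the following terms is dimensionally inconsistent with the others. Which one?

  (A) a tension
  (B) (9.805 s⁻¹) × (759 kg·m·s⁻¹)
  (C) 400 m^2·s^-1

(C)

Dimensions:
  (A) [tension] = kg·m·s⁻²
  (B) [s⁻¹] · [kg·m·s⁻¹] = kg·m·s⁻²
  (C) m²·s⁻¹
All reduce to kg·m·s⁻² except (C), which is m²·s⁻¹.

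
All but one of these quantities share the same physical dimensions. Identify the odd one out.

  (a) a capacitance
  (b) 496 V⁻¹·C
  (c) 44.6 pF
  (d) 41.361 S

In SI base units:
  (a) [capacitance] = kg⁻¹·m⁻²·s⁴·A²
  (b) C·V⁻¹ = s·A·(J·C⁻¹)⁻¹ = kg⁻¹·m⁻²·s⁴·A²
  (c) F = C·V⁻¹ = kg⁻¹·m⁻²·s⁴·A²
  (d) S = Ω⁻¹ = kg⁻¹·m⁻²·s³·A²
All reduce to kg⁻¹·m⁻²·s⁴·A² except (d), which is kg⁻¹·m⁻²·s³·A².

(d)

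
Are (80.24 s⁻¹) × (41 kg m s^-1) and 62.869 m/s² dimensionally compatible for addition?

No

In SI base units:
  (80.24 s⁻¹) × (41 kg m s^-1):  [s⁻¹] · [kg·m·s⁻¹] = kg·m·s⁻²
  62.869 m/s²:  m·s⁻²
kg·m·s⁻² ≠ m·s⁻², so they cannot be added.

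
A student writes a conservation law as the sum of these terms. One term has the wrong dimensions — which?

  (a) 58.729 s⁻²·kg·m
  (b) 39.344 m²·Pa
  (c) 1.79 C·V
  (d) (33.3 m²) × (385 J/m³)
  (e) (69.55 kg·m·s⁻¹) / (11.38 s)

(c)

Expand each in SI base units:
  (a) kg·m·s⁻²
  (b) Pa·m² = N·m⁻²·m² = kg·m·s⁻²
  (c) C·V = s·A·J·C⁻¹ = kg·m²·s⁻²
  (d) [m²] · [kg·m⁻¹·s⁻²] = kg·m·s⁻²
  (e) [kg·m·s⁻¹] / [s] = kg·m·s⁻²
All reduce to kg·m·s⁻² except (c), which is kg·m²·s⁻².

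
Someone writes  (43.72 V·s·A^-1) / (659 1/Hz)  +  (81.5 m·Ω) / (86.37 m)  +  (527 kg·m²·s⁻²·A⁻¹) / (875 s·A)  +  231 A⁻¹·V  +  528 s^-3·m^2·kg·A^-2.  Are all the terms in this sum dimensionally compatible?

Yes

Expand each in SI base units:
  (43.72 V·s·A^-1) / (659 1/Hz):  [kg·m²·s⁻²·A⁻²] / [s] = kg·m²·s⁻³·A⁻²
  (81.5 m·Ω) / (86.37 m):  [kg·m³·s⁻³·A⁻²] / [m] = kg·m²·s⁻³·A⁻²
  (527 kg·m²·s⁻²·A⁻¹) / (875 s·A):  [kg·m²·s⁻²·A⁻¹] / [s·A] = kg·m²·s⁻³·A⁻²
  231 A⁻¹·V:  V·A⁻¹ = J·C⁻¹·A⁻¹ = kg·m²·s⁻³·A⁻²
  528 s^-3·m^2·kg·A^-2:  kg·m²·s⁻³·A⁻²
Every term reduces to kg·m²·s⁻³·A⁻².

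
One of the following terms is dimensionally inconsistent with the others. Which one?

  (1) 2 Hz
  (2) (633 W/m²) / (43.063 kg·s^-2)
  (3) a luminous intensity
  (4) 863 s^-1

Work out the base dimensions of each:
  (1) Hz = s⁻¹
  (2) [kg·s⁻³] / [kg·s⁻²] = s⁻¹
  (3) [luminous intensity] = cd
  (4) s⁻¹
All reduce to s⁻¹ except (3), which is cd.

(3)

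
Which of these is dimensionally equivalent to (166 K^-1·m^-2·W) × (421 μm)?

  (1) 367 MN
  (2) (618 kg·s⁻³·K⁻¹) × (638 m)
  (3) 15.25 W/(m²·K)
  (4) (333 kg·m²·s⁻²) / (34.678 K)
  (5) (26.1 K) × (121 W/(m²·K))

(2)

Reference: [kg·s⁻³·K⁻¹] · [m] = kg·m·s⁻³·K⁻¹.
Each option:
  (1) N = kg·m·s⁻²
  (2) [kg·s⁻³·K⁻¹] · [m] = kg·m·s⁻³·K⁻¹  ← same
  (3) W·m⁻²·K⁻¹ = J·s⁻¹·m⁻²·K⁻¹ = kg·s⁻³·K⁻¹
  (4) [kg·m²·s⁻²] / [K] = kg·m²·s⁻²·K⁻¹
  (5) [K] · [kg·s⁻³·K⁻¹] = kg·s⁻³
Only (2) matches kg·m·s⁻³·K⁻¹.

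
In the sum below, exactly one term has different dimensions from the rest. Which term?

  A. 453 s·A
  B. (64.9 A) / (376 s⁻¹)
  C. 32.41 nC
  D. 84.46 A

D.

Work out the base dimensions of each:
  A. A·s = s·A
  B. [A] / [s⁻¹] = s·A
  C. C = s·A
  D. A
All reduce to s·A except D., which is A.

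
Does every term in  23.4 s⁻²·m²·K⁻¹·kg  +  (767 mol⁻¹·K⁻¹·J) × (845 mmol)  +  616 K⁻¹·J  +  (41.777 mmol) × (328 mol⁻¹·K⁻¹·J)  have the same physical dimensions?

Work out the base dimensions of each:
  23.4 s⁻²·m²·K⁻¹·kg:  kg·m²·s⁻²·K⁻¹
  (767 mol⁻¹·K⁻¹·J) × (845 mmol):  [kg·m²·s⁻²·K⁻¹·mol⁻¹] · [mol] = kg·m²·s⁻²·K⁻¹
  616 K⁻¹·J:  J·K⁻¹ = N·m·K⁻¹ = kg·m²·s⁻²·K⁻¹
  (41.777 mmol) × (328 mol⁻¹·K⁻¹·J):  [mol] · [kg·m²·s⁻²·K⁻¹·mol⁻¹] = kg·m²·s⁻²·K⁻¹
Every term reduces to kg·m²·s⁻²·K⁻¹.

Yes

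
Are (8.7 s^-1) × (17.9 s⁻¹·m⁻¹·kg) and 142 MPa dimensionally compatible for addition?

Yes

Dimensions:
  (8.7 s^-1) × (17.9 s⁻¹·m⁻¹·kg):  [s⁻¹] · [kg·m⁻¹·s⁻¹] = kg·m⁻¹·s⁻²
  142 MPa:  Pa = N·m⁻² = kg·m⁻¹·s⁻²
Both are kg·m⁻¹·s⁻², so they have the same dimensions and can be added.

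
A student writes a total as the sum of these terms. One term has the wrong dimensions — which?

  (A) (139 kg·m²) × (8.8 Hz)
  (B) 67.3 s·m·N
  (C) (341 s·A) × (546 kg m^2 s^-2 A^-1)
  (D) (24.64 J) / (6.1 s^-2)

(D)

Expand each in SI base units:
  (A) [kg·m²] · [s⁻¹] = kg·m²·s⁻¹
  (B) N·m·s = kg·m·s⁻²·m·s = kg·m²·s⁻¹
  (C) [s·A] · [kg·m²·s⁻²·A⁻¹] = kg·m²·s⁻¹
  (D) [kg·m²·s⁻²] / [s⁻²] = kg·m²
All reduce to kg·m²·s⁻¹ except (D), which is kg·m².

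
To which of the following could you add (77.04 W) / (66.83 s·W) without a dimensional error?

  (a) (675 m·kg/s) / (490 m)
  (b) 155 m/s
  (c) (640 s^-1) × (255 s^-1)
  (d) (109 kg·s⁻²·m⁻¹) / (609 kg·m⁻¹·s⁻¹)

(d)

Reference: [kg·m²·s⁻³] / [kg·m²·s⁻²] = s⁻¹.
Each option:
  (a) [kg·m·s⁻¹] / [m] = kg·s⁻¹
  (b) m·s⁻¹
  (c) [s⁻¹] · [s⁻¹] = s⁻²
  (d) [kg·m⁻¹·s⁻²] / [kg·m⁻¹·s⁻¹] = s⁻¹  ← same
Only (d) matches s⁻¹.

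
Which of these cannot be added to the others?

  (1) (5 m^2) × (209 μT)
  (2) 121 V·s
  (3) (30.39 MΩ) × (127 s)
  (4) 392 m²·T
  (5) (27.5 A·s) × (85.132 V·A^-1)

(3)

Dimensions:
  (1) [m²] · [kg·s⁻²·A⁻¹] = kg·m²·s⁻²·A⁻¹
  (2) V·s = J·C⁻¹·s = kg·m²·s⁻²·A⁻¹
  (3) [kg·m²·s⁻³·A⁻²] · [s] = kg·m²·s⁻²·A⁻²
  (4) T·m² = Wb·m⁻²·m² = kg·m²·s⁻²·A⁻¹
  (5) [s·A] · [kg·m²·s⁻³·A⁻²] = kg·m²·s⁻²·A⁻¹
All reduce to kg·m²·s⁻²·A⁻¹ except (3), which is kg·m²·s⁻²·A⁻².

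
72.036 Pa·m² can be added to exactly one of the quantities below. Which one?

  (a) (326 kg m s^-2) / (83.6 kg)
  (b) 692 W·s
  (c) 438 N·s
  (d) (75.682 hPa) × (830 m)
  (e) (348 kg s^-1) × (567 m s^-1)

(e)

Reference: Pa·m² = N·m⁻²·m² = kg·m·s⁻².
Each option:
  (a) [kg·m·s⁻²] / [kg] = m·s⁻²
  (b) W·s = J·s⁻¹·s = kg·m²·s⁻²
  (c) N·s = kg·m·s⁻²·s = kg·m·s⁻¹
  (d) [kg·m⁻¹·s⁻²] · [m] = kg·s⁻²
  (e) [kg·s⁻¹] · [m·s⁻¹] = kg·m·s⁻²  ← same
Only (e) matches kg·m·s⁻².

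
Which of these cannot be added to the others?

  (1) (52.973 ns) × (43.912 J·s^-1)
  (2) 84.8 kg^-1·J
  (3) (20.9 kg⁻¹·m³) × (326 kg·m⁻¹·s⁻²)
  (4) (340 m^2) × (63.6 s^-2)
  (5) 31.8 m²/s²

(1)

Reduce each to base SI dimensions:
  (1) [s] · [kg·m²·s⁻³] = kg·m²·s⁻²
  (2) J·kg⁻¹ = N·m·kg⁻¹ = m²·s⁻²
  (3) [kg⁻¹·m³] · [kg·m⁻¹·s⁻²] = m²·s⁻²
  (4) [m²] · [s⁻²] = m²·s⁻²
  (5) m²·s⁻²
All reduce to m²·s⁻² except (1), which is kg·m²·s⁻².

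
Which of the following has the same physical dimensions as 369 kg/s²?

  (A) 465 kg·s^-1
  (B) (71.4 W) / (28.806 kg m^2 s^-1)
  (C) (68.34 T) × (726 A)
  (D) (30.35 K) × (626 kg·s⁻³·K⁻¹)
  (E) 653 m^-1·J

(C)

Reference: kg·s⁻².
Each option:
  (A) kg·s⁻¹
  (B) [kg·m²·s⁻³] / [kg·m²·s⁻¹] = s⁻²
  (C) [kg·s⁻²·A⁻¹] · [A] = kg·s⁻²  ← same
  (D) [K] · [kg·s⁻³·K⁻¹] = kg·s⁻³
  (E) J·m⁻¹ = N·m·m⁻¹ = kg·m·s⁻²
Only (C) matches kg·s⁻².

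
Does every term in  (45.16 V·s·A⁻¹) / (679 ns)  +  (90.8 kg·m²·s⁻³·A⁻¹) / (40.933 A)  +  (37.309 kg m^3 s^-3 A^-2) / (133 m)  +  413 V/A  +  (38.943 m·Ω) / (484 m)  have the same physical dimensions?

Yes

Dimensions:
  (45.16 V·s·A⁻¹) / (679 ns):  [kg·m²·s⁻²·A⁻²] / [s] = kg·m²·s⁻³·A⁻²
  (90.8 kg·m²·s⁻³·A⁻¹) / (40.933 A):  [kg·m²·s⁻³·A⁻¹] / [A] = kg·m²·s⁻³·A⁻²
  (37.309 kg m^3 s^-3 A^-2) / (133 m):  [kg·m³·s⁻³·A⁻²] / [m] = kg·m²·s⁻³·A⁻²
  413 V/A:  V·A⁻¹ = J·C⁻¹·A⁻¹ = kg·m²·s⁻³·A⁻²
  (38.943 m·Ω) / (484 m):  [kg·m³·s⁻³·A⁻²] / [m] = kg·m²·s⁻³·A⁻²
Every term reduces to kg·m²·s⁻³·A⁻².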